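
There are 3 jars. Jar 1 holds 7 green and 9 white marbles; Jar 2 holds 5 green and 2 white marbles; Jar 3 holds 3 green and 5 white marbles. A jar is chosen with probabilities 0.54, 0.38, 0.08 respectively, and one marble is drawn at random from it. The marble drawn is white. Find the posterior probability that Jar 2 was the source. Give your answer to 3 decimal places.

P(white|Jar 1) = 0.5625; P(white|Jar 2) = 0.2857; P(white|Jar 3) = 0.625.
Prior × likelihood for each source: 0.54·0.5625=0.3038, 0.38·0.2857=0.1086, 0.08·0.625=0.05000. Summing gives P(white) = 0.46232.
P(Jar 2 | white) = 0.1086 / 0.46232 = 0.235.

Posterior probability ≈ 0.235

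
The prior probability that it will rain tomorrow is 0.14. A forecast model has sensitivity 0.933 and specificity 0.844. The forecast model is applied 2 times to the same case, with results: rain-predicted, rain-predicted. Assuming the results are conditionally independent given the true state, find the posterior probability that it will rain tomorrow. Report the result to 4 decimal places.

Posterior P(H) ≈ 0.8534

Let H be the event that it will rain tomorrow; start with P(H) = 0.14. P('rain-predicted'|H) = 0.933, P('rain-predicted'|¬H) = 0.156.
Update on result 1 ('rain-predicted'): P(H) ← 0.933·0.1400 / (0.933·0.1400 + 0.156·0.8600) = 0.13062/0.26478 = 0.4933.
Update on result 2 ('rain-predicted'): P(H) ← 0.933·0.4933 / (0.933·0.4933 + 0.156·0.5067) = 0.46026/0.53931 = 0.8534.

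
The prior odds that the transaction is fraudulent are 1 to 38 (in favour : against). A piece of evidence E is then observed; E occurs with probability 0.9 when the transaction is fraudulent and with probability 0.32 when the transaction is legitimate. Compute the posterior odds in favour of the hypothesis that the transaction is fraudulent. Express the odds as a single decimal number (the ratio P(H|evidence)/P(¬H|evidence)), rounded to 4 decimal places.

Posterior odds ≈ 0.0740

Prior odds = 1/38 = 0.026316.
Likelihood ratio for E = 0.9/0.32 = 2.8125.
Posterior odds = prior odds × LR = 0.074013.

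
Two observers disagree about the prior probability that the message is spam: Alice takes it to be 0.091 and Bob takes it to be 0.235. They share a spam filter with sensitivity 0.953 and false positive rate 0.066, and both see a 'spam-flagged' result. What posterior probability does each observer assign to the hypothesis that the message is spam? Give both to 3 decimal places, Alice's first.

The likelihood ratio for a 'spam-flagged' result is 0.953/0.066 = 14.439.
Alice: prior odds 0.091/0.909 = 0.10011; posterior odds 1.4455; posterior probability 0.591.
Bob: prior odds 0.235/0.765 = 0.30719; posterior odds 4.4356; posterior probability 0.816.

Alice: 0.591; Bob: 0.816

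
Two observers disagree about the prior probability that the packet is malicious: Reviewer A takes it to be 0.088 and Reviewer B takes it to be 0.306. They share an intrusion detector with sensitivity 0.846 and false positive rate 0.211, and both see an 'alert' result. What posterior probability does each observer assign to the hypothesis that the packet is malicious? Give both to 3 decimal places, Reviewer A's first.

Reviewer A: 0.279; Reviewer B: 0.639

P('+'|H) = 0.846, P('+'|¬H) = 0.211.
Reviewer A: numerator 0.846·0.088 = 0.074448; evidence = 0.074448+0.211·0.912 = 0.26688; posterior = 0.279.
Reviewer B: numerator 0.846·0.306 = 0.25888; evidence = 0.25888+0.211·0.694 = 0.40531; posterior = 0.639.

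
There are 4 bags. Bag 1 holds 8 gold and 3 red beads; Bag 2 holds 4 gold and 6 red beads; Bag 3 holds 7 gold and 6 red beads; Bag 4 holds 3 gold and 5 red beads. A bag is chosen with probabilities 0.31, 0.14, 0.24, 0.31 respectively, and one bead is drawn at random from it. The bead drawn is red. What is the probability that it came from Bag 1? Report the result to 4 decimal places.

Tabulate prior·likelihood by source: [1] prior 0.31, lik 0.2727, product 0.08455; [2] prior 0.14, lik 0.6, product 0.08400; [3] prior 0.24, lik 0.4615, product 0.1108; [4] prior 0.31, lik 0.625, product 0.1938.
Normalizing constant = 0.47306; the posterior for Bag 1 is its product over the sum, 0.08455/0.47306 = 0.1787.

Posterior probability ≈ 0.1787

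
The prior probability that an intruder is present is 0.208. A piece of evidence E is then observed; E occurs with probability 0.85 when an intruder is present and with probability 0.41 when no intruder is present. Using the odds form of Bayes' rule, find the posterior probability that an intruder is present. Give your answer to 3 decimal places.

Prior odds = 0.208/(1−0.208) = 0.26263. In log-odds, ln(0.26263) = -1.3370.
Add log likelihood ratio: ln(2.0732) = 0.72908.
Posterior log-odds = -0.60794, so posterior odds = exp(-0.60794) = 0.54447. Converting, P(H|E) = 0.54447/1.5445 = 0.353.

Posterior probability ≈ 0.353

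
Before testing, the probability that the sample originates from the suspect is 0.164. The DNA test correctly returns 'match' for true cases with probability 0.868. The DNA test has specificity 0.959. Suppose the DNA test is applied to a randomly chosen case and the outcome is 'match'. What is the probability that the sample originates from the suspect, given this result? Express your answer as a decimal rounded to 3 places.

P(H | E) ≈ 0.806

Let H be the event that the sample originates from the suspect. P(H) = 0.164, so P(¬H) = 0.836. With E the 'match' result, P(E|H) = 0.868 and P(E|¬H) = 0.041.
P(E) = 0.868·0.164 + 0.041·0.836 = 0.14235 + 0.034276 = 0.17663.
By Bayes' theorem, P(H|E) = 0.14235 / 0.17663 = 0.806.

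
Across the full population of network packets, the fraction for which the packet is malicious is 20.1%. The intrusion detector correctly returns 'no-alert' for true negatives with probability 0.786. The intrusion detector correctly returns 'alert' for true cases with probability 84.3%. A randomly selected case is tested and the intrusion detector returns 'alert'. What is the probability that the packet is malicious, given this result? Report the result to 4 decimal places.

P(H | E) ≈ 0.4977

Write H for 'the packet is malicious'. Prior odds H:¬H = 0.201/0.799 = 0.25156. For the 'alert' outcome, the likelihood ratio is 0.843/0.214 = 3.9393.
Posterior odds = 0.25156 × 3.9393 = 0.99098, so P(H|E) = 0.99098/(1+0.99098) = 0.4977.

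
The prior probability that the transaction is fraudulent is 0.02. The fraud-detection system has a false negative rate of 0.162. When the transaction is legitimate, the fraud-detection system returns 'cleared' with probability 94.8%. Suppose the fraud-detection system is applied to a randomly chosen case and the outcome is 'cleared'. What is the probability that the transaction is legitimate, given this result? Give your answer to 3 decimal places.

Write H for 'the transaction is fraudulent'. Prior odds H:¬H = 0.02/0.98 = 0.020408. For the 'cleared' outcome, the likelihood ratio is 0.162/0.948 = 0.17089.
Posterior odds = 0.020408 × 0.17089 = 0.0034875, so P(H|E) = 0.0034875/(1+0.0034875) = 0.003. Then P(¬H|E) = 1 − 0.003 = 0.997.

P(¬H | E) ≈ 0.997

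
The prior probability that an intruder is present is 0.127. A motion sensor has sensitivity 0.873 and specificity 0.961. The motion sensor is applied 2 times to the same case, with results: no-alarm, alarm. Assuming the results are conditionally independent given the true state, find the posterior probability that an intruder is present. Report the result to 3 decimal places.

Posterior P(H) ≈ 0.301

Let H be the event that an intruder is present; start with P(H) = 0.127. P('alarm'|H) = 0.873, P('alarm'|¬H) = 0.039.
Update on result 1 ('no-alarm'): P(H) ← 0.127·0.1270 / (0.127·0.1270 + 0.961·0.8730) = 0.016129/0.85508 = 0.0189.
Update on result 2 ('alarm'): P(H) ← 0.873·0.0189 / (0.873·0.0189 + 0.039·0.9811) = 0.016467/0.054731 = 0.3009.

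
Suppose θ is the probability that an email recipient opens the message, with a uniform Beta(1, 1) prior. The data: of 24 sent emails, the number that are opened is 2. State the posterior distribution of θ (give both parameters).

The binomial likelihood is conjugate to the Beta prior: with 2 successes and 22 failures, the posterior is Beta(1+2, 1+22) = Beta(3, 23).

Posterior: Beta(3, 23)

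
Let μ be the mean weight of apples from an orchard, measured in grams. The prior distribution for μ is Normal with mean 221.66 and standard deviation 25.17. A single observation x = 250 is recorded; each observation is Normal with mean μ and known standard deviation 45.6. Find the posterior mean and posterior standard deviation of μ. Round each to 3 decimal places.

Prior precision 1/τ₀² = 1/25.17² = 0.00157846; data precision n/σ² = 1/45.6² = 0.00048092.
Posterior precision = 0.00157846 + 0.00048092 = 0.00205938, giving posterior SD = 1/√0.00205938 = 22.036.
Posterior mean = (0.00157846·221.66 + 0.00048092·250) / 0.00205938 = 228.278.

Posterior mean ≈ 228.278; posterior SD ≈ 22.036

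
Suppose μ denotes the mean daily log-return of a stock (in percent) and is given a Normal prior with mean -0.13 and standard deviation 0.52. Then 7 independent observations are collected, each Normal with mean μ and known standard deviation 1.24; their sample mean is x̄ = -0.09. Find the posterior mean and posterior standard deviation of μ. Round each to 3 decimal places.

Prior precision 1/τ₀² = 1/0.52² = 3.69822; data precision n/σ² = 7/1.24² = 4.55255.
Posterior precision = 3.69822 + 4.55255 = 8.25077, giving posterior SD = 1/√8.25077 = 0.348.
Posterior mean = (3.69822·-0.13 + 4.55255·-0.09) / 8.25077 = -0.108.

Posterior mean ≈ -0.108; posterior SD ≈ 0.348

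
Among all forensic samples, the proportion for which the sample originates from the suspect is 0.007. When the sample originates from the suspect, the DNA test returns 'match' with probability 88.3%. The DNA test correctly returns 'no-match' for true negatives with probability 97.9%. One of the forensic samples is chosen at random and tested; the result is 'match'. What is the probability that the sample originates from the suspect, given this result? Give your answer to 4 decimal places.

P(H | E) ≈ 0.2286

Let H be the event that the sample originates from the suspect. P(H) = 0.007, so P(¬H) = 0.993. With E the 'match' result, P(E|H) = 0.883 and P(E|¬H) = 0.021.
P(E) = 0.883·0.007 + 0.021·0.993 = 0.0061810 + 0.020853 = 0.027034.
By Bayes' theorem, P(H|E) = 0.0061810 / 0.027034 = 0.2286.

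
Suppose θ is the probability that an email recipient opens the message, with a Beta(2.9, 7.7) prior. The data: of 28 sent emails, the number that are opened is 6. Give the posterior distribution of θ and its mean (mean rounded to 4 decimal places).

Observing 6 successes and 22 failures updates Beta(2.9, 7.7) by adding the success and failure counts to the two shape parameters: α = 2.9+6 = 8.9, β = 7.7+22 = 29.7.
Posterior mean = α/(α+β) = 8.9/38.6 = 0.2306.

Posterior: Beta(8.9, 29.7); mean ≈ 0.2306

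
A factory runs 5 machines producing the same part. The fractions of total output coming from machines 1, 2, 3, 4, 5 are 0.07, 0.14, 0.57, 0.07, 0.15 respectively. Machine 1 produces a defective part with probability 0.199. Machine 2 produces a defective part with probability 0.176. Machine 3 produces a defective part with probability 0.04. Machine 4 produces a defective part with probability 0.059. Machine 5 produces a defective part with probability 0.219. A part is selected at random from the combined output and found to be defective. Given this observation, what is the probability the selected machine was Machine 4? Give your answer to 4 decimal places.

Posterior probability ≈ 0.0420

P(defective|M1) = 0.199; P(defective|M2) = 0.176; P(defective|M3) = 0.04; P(defective|M4) = 0.059; P(defective|M5) = 0.219.
Prior × likelihood for each source: 0.07·0.199=0.01393, 0.14·0.176=0.02464, 0.57·0.04=0.02280, 0.07·0.059=0.004130, 0.15·0.219=0.03285. Summing gives P(defective) = 0.098350.
P(Machine 4 | defective) = 0.004130 / 0.098350 = 0.0420.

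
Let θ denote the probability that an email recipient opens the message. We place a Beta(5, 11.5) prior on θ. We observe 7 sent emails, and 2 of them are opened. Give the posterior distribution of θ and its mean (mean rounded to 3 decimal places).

Posterior: Beta(7, 16.5); mean ≈ 0.298

The binomial likelihood is conjugate to the Beta prior: with 2 successes and 5 failures, the posterior is Beta(5+2, 11.5+5) = Beta(7, 16.5).
E[θ | data] = 7/(7+16.5) = 0.298.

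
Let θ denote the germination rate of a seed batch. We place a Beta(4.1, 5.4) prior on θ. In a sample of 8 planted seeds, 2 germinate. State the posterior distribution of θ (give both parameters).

Observing 2 successes and 6 failures updates Beta(4.1, 5.4) by adding the success and failure counts to the two shape parameters: α = 4.1+2 = 6.1, β = 5.4+6 = 11.4.

Posterior: Beta(6.1, 11.4)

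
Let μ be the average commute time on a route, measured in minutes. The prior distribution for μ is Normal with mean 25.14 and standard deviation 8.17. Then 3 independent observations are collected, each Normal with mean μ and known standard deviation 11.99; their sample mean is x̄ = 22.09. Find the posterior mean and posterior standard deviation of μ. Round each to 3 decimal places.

With known σ, the Normal prior is conjugate. Weight on the data is w = (n/σ²)/(n/σ² + 1/τ₀²) = 0.0208681/(0.0208681+0.0149815) = 0.58210.
Posterior mean = w·x̄ + (1−w)·μ₀ = 0.58210·22.09 + 0.41790·25.14 = 23.365. Posterior variance = 1/(0.0208681+0.0149815) = 27.8943, so SD = 5.282.

Posterior mean ≈ 23.365; posterior SD ≈ 5.282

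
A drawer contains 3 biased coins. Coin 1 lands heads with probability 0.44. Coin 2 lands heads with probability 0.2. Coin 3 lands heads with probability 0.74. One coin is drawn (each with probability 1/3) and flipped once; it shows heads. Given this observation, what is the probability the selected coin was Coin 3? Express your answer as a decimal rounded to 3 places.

Posterior probability ≈ 0.536

P(heads|C1) = 0.44; P(heads|C2) = 0.2; P(heads|C3) = 0.74.
Prior × likelihood for each source: 0.333333·0.44=0.1467, 0.333333·0.2=0.06667, 0.333333·0.74=0.2467. Summing gives P(heads) = 0.46000.
P(Coin 3 | heads) = 0.2467 / 0.46000 = 0.536.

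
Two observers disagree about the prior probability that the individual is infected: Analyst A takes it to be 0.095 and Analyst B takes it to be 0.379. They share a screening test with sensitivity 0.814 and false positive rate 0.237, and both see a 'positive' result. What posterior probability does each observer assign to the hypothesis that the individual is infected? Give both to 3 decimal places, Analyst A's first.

Analyst A: 0.265; Analyst B: 0.677

P('+'|H) = 0.814, P('+'|¬H) = 0.237.
Analyst A: numerator 0.814·0.095 = 0.077330; evidence = 0.077330+0.237·0.905 = 0.29181; posterior = 0.265.
Analyst B: numerator 0.814·0.379 = 0.30851; evidence = 0.30851+0.237·0.621 = 0.45568; posterior = 0.677.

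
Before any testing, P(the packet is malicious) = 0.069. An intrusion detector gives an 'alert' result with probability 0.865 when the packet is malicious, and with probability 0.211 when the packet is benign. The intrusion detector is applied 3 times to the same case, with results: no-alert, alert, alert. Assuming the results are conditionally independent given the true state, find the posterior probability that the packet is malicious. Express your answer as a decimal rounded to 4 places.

Posterior P(H) ≈ 0.1757

Let H be the event that the packet is malicious; start with P(H) = 0.069. P('alert'|H) = 0.865, P('alert'|¬H) = 0.211.
Update on result 1 ('no-alert'): P(H) ← 0.135·0.0690 / (0.135·0.0690 + 0.789·0.9310) = 0.0093150/0.74387 = 0.0125.
Update on result 2 ('alert'): P(H) ← 0.865·0.0125 / (0.865·0.0125 + 0.211·0.9875) = 0.010832/0.21919 = 0.0494.
Update on result 3 ('alert'): P(H) ← 0.865·0.0494 / (0.865·0.0494 + 0.211·0.9506) = 0.042746/0.24332 = 0.1757.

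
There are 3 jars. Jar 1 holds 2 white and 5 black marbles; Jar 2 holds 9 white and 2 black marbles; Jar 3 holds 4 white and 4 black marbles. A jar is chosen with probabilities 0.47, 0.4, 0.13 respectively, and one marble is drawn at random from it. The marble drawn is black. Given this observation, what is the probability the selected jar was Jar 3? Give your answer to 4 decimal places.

Posterior probability ≈ 0.1373

P(black|Jar 1) = 0.7143; P(black|Jar 2) = 0.1818; P(black|Jar 3) = 0.5.
Prior × likelihood for each source: 0.47·0.7143=0.3357, 0.4·0.1818=0.07273, 0.13·0.5=0.06500. Summing gives P(black) = 0.47344.
P(Jar 3 | black) = 0.06500 / 0.47344 = 0.1373.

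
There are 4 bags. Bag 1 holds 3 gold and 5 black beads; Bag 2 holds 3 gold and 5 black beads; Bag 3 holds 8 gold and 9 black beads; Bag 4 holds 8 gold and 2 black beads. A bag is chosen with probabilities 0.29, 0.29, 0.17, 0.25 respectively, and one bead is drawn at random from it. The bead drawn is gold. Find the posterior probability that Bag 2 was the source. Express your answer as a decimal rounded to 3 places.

Posterior probability ≈ 0.219

Tabulate prior·likelihood by source: [1] prior 0.29, lik 0.375, product 0.1087; [2] prior 0.29, lik 0.375, product 0.1087; [3] prior 0.17, lik 0.4706, product 0.08000; [4] prior 0.25, lik 0.8, product 0.2000.
Normalizing constant = 0.49750; the posterior for Bag 2 is its product over the sum, 0.1087/0.49750 = 0.219.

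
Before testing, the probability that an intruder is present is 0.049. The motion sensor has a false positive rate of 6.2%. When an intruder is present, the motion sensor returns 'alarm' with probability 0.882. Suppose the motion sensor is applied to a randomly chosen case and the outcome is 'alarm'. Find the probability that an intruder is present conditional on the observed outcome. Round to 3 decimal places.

P(H | E) ≈ 0.423

Let H be the event that an intruder is present. P(H) = 0.049, so P(¬H) = 0.951. With E the 'alarm' result, P(E|H) = 0.882 and P(E|¬H) = 0.062.
P(E) = 0.882·0.049 + 0.062·0.951 = 0.043218 + 0.058962 = 0.10218.
By Bayes' theorem, P(H|E) = 0.043218 / 0.10218 = 0.423.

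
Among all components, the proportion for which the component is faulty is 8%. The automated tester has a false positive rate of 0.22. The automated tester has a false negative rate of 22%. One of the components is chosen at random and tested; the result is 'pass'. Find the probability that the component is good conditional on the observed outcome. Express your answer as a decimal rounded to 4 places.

Write H for 'the component is faulty'. Prior odds H:¬H = 0.08/0.92 = 0.086957. For the 'pass' outcome, the likelihood ratio is 0.22/0.78 = 0.28205.
Posterior odds = 0.086957 × 0.28205 = 0.024526, so P(H|E) = 0.024526/(1+0.024526) = 0.0239. Then P(¬H|E) = 1 − 0.0239 = 0.9761.

P(¬H | E) ≈ 0.9761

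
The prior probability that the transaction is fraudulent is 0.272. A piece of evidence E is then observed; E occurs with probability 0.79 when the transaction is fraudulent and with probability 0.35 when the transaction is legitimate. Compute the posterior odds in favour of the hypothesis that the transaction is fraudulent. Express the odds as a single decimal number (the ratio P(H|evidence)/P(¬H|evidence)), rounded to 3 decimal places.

Posterior odds ≈ 0.843

Prior odds = 0.272/(1−0.272) = 0.37363.
Likelihood ratio for E = 0.79/0.35 = 2.2571.
Posterior odds = prior odds × LR = 0.84333.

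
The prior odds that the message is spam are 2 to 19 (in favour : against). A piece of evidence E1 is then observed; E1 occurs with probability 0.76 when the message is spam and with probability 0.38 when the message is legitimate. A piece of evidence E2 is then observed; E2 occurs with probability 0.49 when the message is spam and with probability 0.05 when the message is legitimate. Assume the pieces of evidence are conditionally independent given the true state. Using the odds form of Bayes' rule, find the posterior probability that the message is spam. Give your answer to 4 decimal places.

Posterior probability ≈ 0.6735

Prior odds = 2/19 = 0.10526.
Likelihood ratio for E1 = 0.76/0.38 = 2.0000.
Likelihood ratio for E2 = 0.49/0.05 = 9.8000.
Posterior odds = prior odds × LR₁ × LR₂ = 2.0632.
Posterior probability = odds/(1+odds) = 2.0632/3.0632 = 0.6735.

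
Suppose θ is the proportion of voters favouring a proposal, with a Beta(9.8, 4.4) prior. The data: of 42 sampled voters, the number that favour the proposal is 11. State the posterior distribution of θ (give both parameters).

Observing 11 successes and 31 failures updates Beta(9.8, 4.4) by adding the success and failure counts to the two shape parameters: α = 9.8+11 = 20.8, β = 4.4+31 = 35.4.

Posterior: Beta(20.8, 35.4)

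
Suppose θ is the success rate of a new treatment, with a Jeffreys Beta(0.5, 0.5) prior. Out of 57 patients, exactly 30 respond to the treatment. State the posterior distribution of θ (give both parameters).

Observing 30 successes and 27 failures updates Beta(0.5, 0.5) by adding the success and failure counts to the two shape parameters: α = 0.5+30 = 30.5, β = 0.5+27 = 27.5.

Posterior: Beta(30.5, 27.5)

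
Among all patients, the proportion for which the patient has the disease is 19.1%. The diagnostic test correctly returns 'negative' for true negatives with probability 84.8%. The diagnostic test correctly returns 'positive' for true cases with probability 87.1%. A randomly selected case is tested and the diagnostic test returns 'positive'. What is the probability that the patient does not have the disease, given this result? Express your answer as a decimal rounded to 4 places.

Write H for 'the patient has the disease'. Prior odds H:¬H = 0.191/0.809 = 0.23609. For the 'positive' outcome, the likelihood ratio is 0.871/0.152 = 5.7303.
Posterior odds = 0.23609 × 5.7303 = 1.3529, so P(H|E) = 1.3529/(1+1.3529) = 0.5750. Then P(¬H|E) = 1 − 0.5750 = 0.4250.

P(¬H | E) ≈ 0.4250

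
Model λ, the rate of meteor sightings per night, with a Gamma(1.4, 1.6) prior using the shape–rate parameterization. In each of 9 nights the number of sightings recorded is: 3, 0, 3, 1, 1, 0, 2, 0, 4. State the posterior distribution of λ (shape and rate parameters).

Posterior: Gamma(shape=15.4, rate=10.6)

The Poisson likelihood adds the total count to the shape and the number of exposure periods to the rate. Here ∑xᵢ = 14 and n = 9, so shape 1.4→15.4 and rate 1.6→10.6.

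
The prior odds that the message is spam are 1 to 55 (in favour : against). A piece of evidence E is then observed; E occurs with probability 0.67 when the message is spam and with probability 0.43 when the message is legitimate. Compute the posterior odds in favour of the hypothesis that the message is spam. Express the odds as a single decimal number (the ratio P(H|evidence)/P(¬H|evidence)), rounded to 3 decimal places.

Prior odds = 1/55 = 0.018182. In log-odds, ln(0.018182) = -4.0073.
Add log likelihood ratio: ln(1.5581) = 0.44349.
Posterior log-odds = -3.5638, so posterior odds = exp(-3.5638) = 0.028330.

Posterior odds ≈ 0.028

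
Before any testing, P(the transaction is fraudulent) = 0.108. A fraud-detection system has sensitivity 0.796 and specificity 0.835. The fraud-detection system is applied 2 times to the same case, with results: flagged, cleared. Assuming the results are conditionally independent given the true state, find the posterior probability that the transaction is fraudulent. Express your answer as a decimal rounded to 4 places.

Posterior P(H) ≈ 0.1249

With H the event that the transaction is fraudulent, the joint likelihood of the observed sequence is P(data|H) = 0.796·0.204 = 0.16238 and P(data|¬H) = 0.165·0.835 = 0.13778.
Bayes: P(H|data) = 0.108·0.16238 / (0.108·0.16238 + 0.892·0.13778) = 0.017537/0.14043 = 0.1249.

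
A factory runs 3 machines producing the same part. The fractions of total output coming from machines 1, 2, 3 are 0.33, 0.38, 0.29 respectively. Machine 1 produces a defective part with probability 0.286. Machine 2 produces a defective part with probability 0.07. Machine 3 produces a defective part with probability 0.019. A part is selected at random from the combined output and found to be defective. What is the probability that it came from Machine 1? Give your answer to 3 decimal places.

Posterior probability ≈ 0.746

P(defective|M1) = 0.286; P(defective|M2) = 0.07; P(defective|M3) = 0.019.
Prior × likelihood for each source: 0.33·0.286=0.09438, 0.38·0.07=0.02660, 0.29·0.019=0.005510. Summing gives P(defective) = 0.12649.
P(Machine 1 | defective) = 0.09438 / 0.12649 = 0.746.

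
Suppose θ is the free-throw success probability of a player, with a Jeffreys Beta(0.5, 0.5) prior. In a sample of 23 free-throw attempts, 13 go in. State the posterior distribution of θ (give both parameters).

Posterior: Beta(13.5, 10.5)

The binomial likelihood is conjugate to the Beta prior: with 13 successes and 10 failures, the posterior is Beta(0.5+13, 0.5+10) = Beta(13.5, 10.5).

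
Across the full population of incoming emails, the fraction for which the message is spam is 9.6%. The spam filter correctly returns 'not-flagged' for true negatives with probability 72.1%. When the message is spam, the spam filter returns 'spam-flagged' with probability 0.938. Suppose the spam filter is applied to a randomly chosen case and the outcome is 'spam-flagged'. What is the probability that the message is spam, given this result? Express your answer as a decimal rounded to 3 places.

P(H | E) ≈ 0.263

Write H for 'the message is spam'. Prior odds H:¬H = 0.096/0.904 = 0.10619. For the 'spam-flagged' outcome, the likelihood ratio is 0.938/0.279 = 3.3620.
Posterior odds = 0.10619 × 3.3620 = 0.35703, so P(H|E) = 0.35703/(1+0.35703) = 0.263.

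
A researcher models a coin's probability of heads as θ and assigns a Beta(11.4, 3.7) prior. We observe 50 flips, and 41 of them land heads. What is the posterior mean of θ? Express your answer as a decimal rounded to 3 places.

Posterior mean ≈ 0.805

The binomial likelihood is conjugate to the Beta prior: with 41 successes and 9 failures, the posterior is Beta(11.4+41, 3.7+9) = Beta(52.4, 12.7).
E[θ | data] = 52.4/(52.4+12.7) = 0.805.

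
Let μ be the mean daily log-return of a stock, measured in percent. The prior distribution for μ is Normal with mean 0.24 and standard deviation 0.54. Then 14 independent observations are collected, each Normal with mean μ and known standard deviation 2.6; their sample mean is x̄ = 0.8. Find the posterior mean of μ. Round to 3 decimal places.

Prior precision 1/τ₀² = 1/0.54² = 3.42936; data precision n/σ² = 14/2.6² = 2.07101.
Posterior precision = 3.42936 + 2.07101 = 5.50036.
Posterior mean = (3.42936·0.24 + 2.07101·0.8) / 5.50036 = 0.451.

Posterior mean ≈ 0.451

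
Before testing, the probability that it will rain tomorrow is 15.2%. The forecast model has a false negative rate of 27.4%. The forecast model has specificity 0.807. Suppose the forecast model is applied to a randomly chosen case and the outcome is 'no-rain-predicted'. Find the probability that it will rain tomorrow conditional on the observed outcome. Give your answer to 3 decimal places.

Write H for 'it will rain tomorrow'. Prior odds H:¬H = 0.152/0.848 = 0.17925. For the 'no-rain-predicted' outcome, the likelihood ratio is 0.274/0.807 = 0.33953.
Posterior odds = 0.17925 × 0.33953 = 0.060859, so P(H|E) = 0.060859/(1+0.060859) = 0.057.

P(H | E) ≈ 0.057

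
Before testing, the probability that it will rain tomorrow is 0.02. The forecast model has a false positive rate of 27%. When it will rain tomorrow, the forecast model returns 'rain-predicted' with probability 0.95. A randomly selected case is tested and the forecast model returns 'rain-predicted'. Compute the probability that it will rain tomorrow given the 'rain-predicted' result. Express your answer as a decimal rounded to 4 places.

Write H for 'it will rain tomorrow'. Prior odds H:¬H = 0.02/0.98 = 0.020408. For the 'rain-predicted' outcome, the likelihood ratio is 0.95/0.27 = 3.5185.
Posterior odds = 0.020408 × 3.5185 = 0.071807, so P(H|E) = 0.071807/(1+0.071807) = 0.0670.

P(H | E) ≈ 0.0670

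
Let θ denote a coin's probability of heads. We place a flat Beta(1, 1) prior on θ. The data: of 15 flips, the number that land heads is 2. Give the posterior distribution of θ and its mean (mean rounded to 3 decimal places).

Posterior: Beta(3, 14); mean ≈ 0.176

Observing 2 successes and 13 failures updates Beta(1, 1) by adding the success and failure counts to the two shape parameters: α = 1+2 = 3, β = 1+13 = 14.
E[θ | data] = 3/(3+14) = 0.176.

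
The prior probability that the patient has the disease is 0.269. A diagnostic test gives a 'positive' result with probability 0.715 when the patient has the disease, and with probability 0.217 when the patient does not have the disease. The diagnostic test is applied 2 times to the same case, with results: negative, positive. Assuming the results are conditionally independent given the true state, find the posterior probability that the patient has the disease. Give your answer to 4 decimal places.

With H the event that the patient has the disease, the joint likelihood of the observed sequence is P(data|H) = 0.285·0.715 = 0.20377 and P(data|¬H) = 0.783·0.217 = 0.16991.
Bayes: P(H|data) = 0.269·0.20377 / (0.269·0.20377 + 0.731·0.16991) = 0.054815/0.17902 = 0.3062.

Posterior P(H) ≈ 0.3062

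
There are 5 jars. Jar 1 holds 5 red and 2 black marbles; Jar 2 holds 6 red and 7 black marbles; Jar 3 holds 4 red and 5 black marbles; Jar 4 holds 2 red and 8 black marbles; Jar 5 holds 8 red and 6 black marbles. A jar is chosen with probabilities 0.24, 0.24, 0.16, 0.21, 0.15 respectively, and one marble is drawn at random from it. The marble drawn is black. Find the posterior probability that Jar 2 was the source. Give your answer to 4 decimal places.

Posterior probability ≈ 0.2490

Tabulate prior·likelihood by source: [1] prior 0.24, lik 0.2857, product 0.06857; [2] prior 0.24, lik 0.5385, product 0.1292; [3] prior 0.16, lik 0.5556, product 0.08889; [4] prior 0.21, lik 0.8, product 0.1680; [5] prior 0.15, lik 0.4286, product 0.06429.
Normalizing constant = 0.51898; the posterior for Jar 2 is its product over the sum, 0.1292/0.51898 = 0.2490.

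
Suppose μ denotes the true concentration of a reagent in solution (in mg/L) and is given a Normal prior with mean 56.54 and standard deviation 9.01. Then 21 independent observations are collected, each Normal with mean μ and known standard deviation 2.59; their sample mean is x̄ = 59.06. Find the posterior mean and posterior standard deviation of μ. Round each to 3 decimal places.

With known σ, the Normal prior is conjugate. Weight on the data is w = (n/σ²)/(n/σ² + 1/τ₀²) = 3.13054/(3.13054+0.0123183) = 0.99608.
Posterior mean = w·x̄ + (1−w)·μ₀ = 0.99608·59.06 + 0.0039194·56.54 = 59.050. Posterior variance = 1/(3.13054+0.0123183) = 0.318181, so SD = 0.564.

Posterior mean ≈ 59.050; posterior SD ≈ 0.564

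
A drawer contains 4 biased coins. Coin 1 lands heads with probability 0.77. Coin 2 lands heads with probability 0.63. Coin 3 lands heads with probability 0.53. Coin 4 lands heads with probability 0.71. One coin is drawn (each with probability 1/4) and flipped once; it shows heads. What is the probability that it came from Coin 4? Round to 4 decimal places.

Posterior probability ≈ 0.2689

Tabulate prior·likelihood by source: [1] prior 0.25, lik 0.77, product 0.1925; [2] prior 0.25, lik 0.63, product 0.1575; [3] prior 0.25, lik 0.53, product 0.1325; [4] prior 0.25, lik 0.71, product 0.1775.
Normalizing constant = 0.66000; the posterior for Coin 4 is its product over the sum, 0.1775/0.66000 = 0.2689.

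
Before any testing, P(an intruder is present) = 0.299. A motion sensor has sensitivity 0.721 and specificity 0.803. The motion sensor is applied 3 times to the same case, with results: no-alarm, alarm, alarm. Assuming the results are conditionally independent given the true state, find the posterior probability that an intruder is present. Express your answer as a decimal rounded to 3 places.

With H the event that an intruder is present, the joint likelihood of the observed sequence is P(data|H) = 0.279·0.721·0.721 = 0.14504 and P(data|¬H) = 0.803·0.197·0.197 = 0.031164.
Bayes: P(H|data) = 0.299·0.14504 / (0.299·0.14504 + 0.701·0.031164) = 0.043366/0.065211 = 0.6650.

Posterior P(H) ≈ 0.665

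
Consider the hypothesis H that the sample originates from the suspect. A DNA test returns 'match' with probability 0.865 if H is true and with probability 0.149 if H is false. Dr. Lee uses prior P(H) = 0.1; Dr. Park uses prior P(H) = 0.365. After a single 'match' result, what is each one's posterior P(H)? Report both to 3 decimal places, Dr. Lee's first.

P('+'|H) = 0.865, P('+'|¬H) = 0.149.
Dr. Lee: numerator 0.865·0.1 = 0.086500; evidence = 0.086500+0.149·0.9 = 0.22060; posterior = 0.392.
Dr. Park: numerator 0.865·0.365 = 0.31572; evidence = 0.31572+0.149·0.635 = 0.41034; posterior = 0.769.

Dr. Lee: 0.392; Dr. Park: 0.769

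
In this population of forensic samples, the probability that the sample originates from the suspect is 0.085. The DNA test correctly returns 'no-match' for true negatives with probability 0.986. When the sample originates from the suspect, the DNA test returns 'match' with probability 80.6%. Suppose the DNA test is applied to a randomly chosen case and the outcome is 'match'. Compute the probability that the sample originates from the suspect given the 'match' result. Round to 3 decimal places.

P(H | E) ≈ 0.842

Write H for 'the sample originates from the suspect'. Prior odds H:¬H = 0.085/0.915 = 0.092896. For the 'match' outcome, the likelihood ratio is 0.806/0.014 = 57.571.
Posterior odds = 0.092896 × 57.571 = 5.3482, so P(H|E) = 5.3482/(1+5.3482) = 0.842.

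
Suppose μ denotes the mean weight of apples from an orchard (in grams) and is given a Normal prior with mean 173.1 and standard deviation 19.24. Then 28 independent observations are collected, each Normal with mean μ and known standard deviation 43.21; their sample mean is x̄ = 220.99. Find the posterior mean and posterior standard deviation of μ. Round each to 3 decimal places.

With known σ, the Normal prior is conjugate. Weight on the data is w = (n/σ²)/(n/σ² + 1/τ₀²) = 0.0149965/(0.0149965+0.00270141) = 0.84736.
Posterior mean = w·x̄ + (1−w)·μ₀ = 0.84736·220.99 + 0.15264·173.1 = 213.680. Posterior variance = 1/(0.0149965+0.00270141) = 56.5039, so SD = 7.517.

Posterior mean ≈ 213.680; posterior SD ≈ 7.517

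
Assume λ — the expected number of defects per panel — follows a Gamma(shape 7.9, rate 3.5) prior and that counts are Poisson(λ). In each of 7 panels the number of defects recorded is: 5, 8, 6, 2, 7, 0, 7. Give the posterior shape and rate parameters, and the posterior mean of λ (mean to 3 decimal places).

Posterior: Gamma(shape=42.9, rate=10.5); mean ≈ 4.086

The Poisson likelihood adds the total count to the shape and the number of exposure periods to the rate. Here ∑xᵢ = 35 and n = 7, so shape 7.9→42.9 and rate 3.5→10.5.
E[λ | data] = 42.9/10.5 = 4.086.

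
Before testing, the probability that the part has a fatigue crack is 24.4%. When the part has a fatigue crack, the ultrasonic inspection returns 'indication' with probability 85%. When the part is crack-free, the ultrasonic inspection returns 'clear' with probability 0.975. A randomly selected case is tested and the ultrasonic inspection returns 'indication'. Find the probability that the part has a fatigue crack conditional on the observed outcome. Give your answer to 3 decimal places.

Let H be the event that the part has a fatigue crack. P(H) = 0.244, so P(¬H) = 0.756. With E the 'indication' result, P(E|H) = 0.85 and P(E|¬H) = 0.025.
P(E) = 0.85·0.244 + 0.025·0.756 = 0.20740 + 0.018900 = 0.22630.
By Bayes' theorem, P(H|E) = 0.20740 / 0.22630 = 0.916.

P(H | E) ≈ 0.916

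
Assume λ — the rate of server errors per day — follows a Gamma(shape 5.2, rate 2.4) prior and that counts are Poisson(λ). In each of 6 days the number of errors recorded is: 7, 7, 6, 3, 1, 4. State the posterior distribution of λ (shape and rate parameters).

The Poisson likelihood adds the total count to the shape and the number of exposure periods to the rate. Here ∑xᵢ = 28 and n = 6, so shape 5.2→33.2 and rate 2.4→8.4.

Posterior: Gamma(shape=33.2, rate=8.4)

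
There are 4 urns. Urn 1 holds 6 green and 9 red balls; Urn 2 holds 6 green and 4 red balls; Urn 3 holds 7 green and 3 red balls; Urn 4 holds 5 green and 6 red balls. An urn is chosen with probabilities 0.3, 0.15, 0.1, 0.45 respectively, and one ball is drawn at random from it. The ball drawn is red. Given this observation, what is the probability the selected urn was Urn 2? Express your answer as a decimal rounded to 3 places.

Posterior probability ≈ 0.116

P(red|Urn 1) = 0.6; P(red|Urn 2) = 0.4; P(red|Urn 3) = 0.3; P(red|Urn 4) = 0.5455.
Prior × likelihood for each source: 0.3·0.6=0.1800, 0.15·0.4=0.06000, 0.1·0.3=0.03000, 0.45·0.5455=0.2455. Summing gives P(red) = 0.51545.
P(Urn 2 | red) = 0.06000 / 0.51545 = 0.116.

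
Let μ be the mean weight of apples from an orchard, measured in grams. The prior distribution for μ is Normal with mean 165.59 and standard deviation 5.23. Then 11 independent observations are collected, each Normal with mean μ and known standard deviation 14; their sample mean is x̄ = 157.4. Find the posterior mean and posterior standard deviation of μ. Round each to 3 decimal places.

Posterior mean ≈ 160.631; posterior SD ≈ 3.285

With known σ, the Normal prior is conjugate. Weight on the data is w = (n/σ²)/(n/σ² + 1/τ₀²) = 0.0561224/(0.0561224+0.0365592) = 0.60554.
Posterior mean = w·x̄ + (1−w)·μ₀ = 0.60554·157.4 + 0.39446·165.59 = 160.631. Posterior variance = 1/(0.0561224+0.0365592) = 10.7896, so SD = 3.285.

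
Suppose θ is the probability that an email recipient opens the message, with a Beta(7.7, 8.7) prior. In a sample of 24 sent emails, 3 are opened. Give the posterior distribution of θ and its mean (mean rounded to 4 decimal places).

The binomial likelihood is conjugate to the Beta prior: with 3 successes and 21 failures, the posterior is Beta(7.7+3, 8.7+21) = Beta(10.7, 29.7).
E[θ | data] = 10.7/(10.7+29.7) = 0.2649.

Posterior: Beta(10.7, 29.7); mean ≈ 0.2649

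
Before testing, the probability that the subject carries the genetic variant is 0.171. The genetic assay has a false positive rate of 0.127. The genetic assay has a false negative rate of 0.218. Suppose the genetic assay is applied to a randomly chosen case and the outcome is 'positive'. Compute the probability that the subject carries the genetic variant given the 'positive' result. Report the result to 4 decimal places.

Write H for 'the subject carries the genetic variant'. Prior odds H:¬H = 0.171/0.829 = 0.20627. For the 'positive' outcome, the likelihood ratio is 0.782/0.127 = 6.1575.
Posterior odds = 0.20627 × 6.1575 = 1.2701, so P(H|E) = 1.2701/(1+1.2701) = 0.5595.

P(H | E) ≈ 0.5595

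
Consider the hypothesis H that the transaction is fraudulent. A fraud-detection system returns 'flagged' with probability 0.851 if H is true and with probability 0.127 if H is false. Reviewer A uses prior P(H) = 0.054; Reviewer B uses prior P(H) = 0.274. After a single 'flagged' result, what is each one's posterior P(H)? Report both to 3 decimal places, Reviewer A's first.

P('+'|H) = 0.851, P('+'|¬H) = 0.127.
Reviewer A: numerator 0.851·0.054 = 0.045954; evidence = 0.045954+0.127·0.946 = 0.16610; posterior = 0.277.
Reviewer B: numerator 0.851·0.274 = 0.23317; evidence = 0.23317+0.127·0.726 = 0.32538; posterior = 0.717.

Reviewer A: 0.277; Reviewer B: 0.717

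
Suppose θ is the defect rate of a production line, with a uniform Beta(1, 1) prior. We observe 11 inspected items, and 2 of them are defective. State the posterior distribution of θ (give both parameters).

Observing 2 successes and 9 failures updates Beta(1, 1) by adding the success and failure counts to the two shape parameters: α = 1+2 = 3, β = 1+9 = 10.

Posterior: Beta(3, 10)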